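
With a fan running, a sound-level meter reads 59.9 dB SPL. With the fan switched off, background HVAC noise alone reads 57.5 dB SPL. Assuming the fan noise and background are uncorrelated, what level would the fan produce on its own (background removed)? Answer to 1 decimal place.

56.2 dB SPL

Remove the background by subtracting linear intensities:
L_src = 10·log₁₀(10^(59.9/10) − 10^(57.5/10)) = 10·log₁₀(414900) = 56.2 dB SPL.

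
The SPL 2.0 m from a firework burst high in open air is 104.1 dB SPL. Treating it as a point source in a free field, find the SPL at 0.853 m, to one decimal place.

For a point source in a free field, ΔL = −20·log₁₀(d₂/d₁).
ΔL = −20·log₁₀(0.853/2.0) = 7.40 dB, so L₂ = 104.1 + (7.40) = 111.5 dB SPL.

111.5 dB SPL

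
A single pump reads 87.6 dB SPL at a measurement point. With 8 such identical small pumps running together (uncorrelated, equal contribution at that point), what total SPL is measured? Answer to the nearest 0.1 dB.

96.6 dB SPL

8 equal incoherent sources raise the level by 10·log₁₀(8) = 9.03 dB.
L_total = 87.6 + 9.03 = 96.6 dB SPL.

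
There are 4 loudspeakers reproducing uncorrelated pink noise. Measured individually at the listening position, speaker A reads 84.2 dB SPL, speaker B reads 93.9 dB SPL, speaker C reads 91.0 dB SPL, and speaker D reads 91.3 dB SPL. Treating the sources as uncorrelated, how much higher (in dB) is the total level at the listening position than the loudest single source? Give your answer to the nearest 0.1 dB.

3.4 dB

Incoherent sources sum as intensities:
L_total = 10·log₁₀(10^(84.2/10) + 10^(93.9/10) + 10^(91.0/10) + 10^(91.3/10)) = 97.26 dB SPL.
Excess over the loudest (93.9 dB): 97.26 − 93.9 = 3.4 dB.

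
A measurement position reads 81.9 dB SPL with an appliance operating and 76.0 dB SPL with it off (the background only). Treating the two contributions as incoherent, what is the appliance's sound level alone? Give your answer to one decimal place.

Subtract intensities: L_src = 10·log₁₀(10^(L_total/10) − 10^(L_bg/10)).
L_src = 10·log₁₀(10^(81.9/10) − 10^(76.0/10)) = 10·log₁₀(115100000) = 80.6 dB SPL.

80.6 dB SPL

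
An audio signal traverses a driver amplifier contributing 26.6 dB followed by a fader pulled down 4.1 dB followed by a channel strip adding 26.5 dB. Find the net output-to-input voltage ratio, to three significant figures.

Net gain = 26.6 + (−4.1) + 26.5 = 49.0 dB.
Voltage ratio = 10^(49.0/20) = 282.

282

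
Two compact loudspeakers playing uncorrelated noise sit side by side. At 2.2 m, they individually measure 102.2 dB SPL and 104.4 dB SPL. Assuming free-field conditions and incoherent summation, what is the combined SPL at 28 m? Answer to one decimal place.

84.4 dB SPL

Combined at 2.2 m: 10·log₁₀(10^(102.2/10)+10^(104.4/10)) = 106.45 dB SPL.
Then apply −20·log₁₀(28/2.2) = -22.09 dB → 84.4 dB SPL.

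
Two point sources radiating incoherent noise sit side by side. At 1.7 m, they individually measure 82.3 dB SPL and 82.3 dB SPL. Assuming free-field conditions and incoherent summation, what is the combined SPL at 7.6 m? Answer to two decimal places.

Combined at 1.7 m: 10·log₁₀(10^(82.3/10)+10^(82.3/10)) = 85.310 dB SPL.
Then apply −20·log₁₀(7.6/1.7) = -13.007 dB → 72.30 dB SPL.

72.30 dB SPL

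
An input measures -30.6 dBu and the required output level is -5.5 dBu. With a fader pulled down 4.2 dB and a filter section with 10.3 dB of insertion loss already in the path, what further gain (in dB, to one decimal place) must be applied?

39.6 dB

The required make-up gain is the shortfall in the dB sum.
G = -5.5 − (-30.6) + 4.2 + 10.3 = 39.6 dB.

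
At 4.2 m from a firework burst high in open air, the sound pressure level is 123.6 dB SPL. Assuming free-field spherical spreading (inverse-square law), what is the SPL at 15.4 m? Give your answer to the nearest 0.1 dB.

Inverse-square spreading gives ΔL = −20·log₁₀(d₂/d₁).
ΔL = −20·log₁₀(15.4/4.2) = -11.29 dB, so L₂ = 123.6 + (-11.29) = 112.3 dB SPL.

112.3 dB SPL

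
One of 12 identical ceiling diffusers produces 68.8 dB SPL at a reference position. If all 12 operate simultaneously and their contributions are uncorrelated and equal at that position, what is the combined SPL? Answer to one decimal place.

12 equal incoherent sources raise the level by 10·log₁₀(12) = 10.79 dB.
L_total = 68.8 + 10.79 = 79.6 dB SPL.

79.6 dB SPL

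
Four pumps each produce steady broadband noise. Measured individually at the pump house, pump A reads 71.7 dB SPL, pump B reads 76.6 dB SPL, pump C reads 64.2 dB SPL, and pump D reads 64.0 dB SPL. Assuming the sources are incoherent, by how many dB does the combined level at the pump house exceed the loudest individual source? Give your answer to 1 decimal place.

1.6 dB

Add the sources as powers (linear), then convert back to dB:
L_total = 10·log₁₀(10^(71.7/10) + 10^(76.6/10) + 10^(64.2/10) + 10^(64.0/10)) = 78.17 dB SPL.
Excess over the loudest (76.6 dB): 78.17 − 76.6 = 1.6 dB.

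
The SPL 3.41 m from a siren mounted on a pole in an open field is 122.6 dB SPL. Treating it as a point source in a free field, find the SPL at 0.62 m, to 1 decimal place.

137.4 dB SPL

For a point source in a free field, ΔL = −20·log₁₀(d₂/d₁).
ΔL = −20·log₁₀(0.62/3.41) = 14.81 dB, so L₂ = 122.6 + (14.81) = 137.4 dB SPL.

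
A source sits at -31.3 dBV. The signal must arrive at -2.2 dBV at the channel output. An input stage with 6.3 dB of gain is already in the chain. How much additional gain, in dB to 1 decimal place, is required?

22.8 dB

The required make-up gain is the shortfall in the dB sum.
G = -2.2 − (-31.3) − 6.3 = 22.8 dB.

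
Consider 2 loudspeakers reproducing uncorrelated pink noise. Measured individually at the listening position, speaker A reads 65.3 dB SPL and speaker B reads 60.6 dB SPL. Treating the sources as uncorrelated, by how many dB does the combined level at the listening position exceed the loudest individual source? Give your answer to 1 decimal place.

Incoherent sources sum as intensities:
L_total = 10·log₁₀(10^(65.3/10) + 10^(60.6/10)) = 66.57 dB SPL.
Excess over the loudest (65.3 dB): 66.57 − 65.3 = 1.3 dB.

1.3 dB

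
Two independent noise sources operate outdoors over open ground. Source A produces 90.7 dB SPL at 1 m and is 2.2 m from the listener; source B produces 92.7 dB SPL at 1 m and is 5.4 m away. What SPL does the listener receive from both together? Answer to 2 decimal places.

At the listener: L_A = 90.7 − 20·log₁₀(2.2) = 83.852 dB; L_B = 92.7 − 20·log₁₀(5.4) = 78.052 dB.
Combined: 10·log₁₀(10^(83.852/10)+10^(78.052/10)) = 84.87 dB SPL.

84.87 dB SPL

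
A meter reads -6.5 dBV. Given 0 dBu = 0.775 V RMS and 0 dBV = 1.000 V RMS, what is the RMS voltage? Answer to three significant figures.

0.473 V

V = 1.000 V × 10^(-6.5/20).
= 1.000 × 0.4732 = 0.473 V.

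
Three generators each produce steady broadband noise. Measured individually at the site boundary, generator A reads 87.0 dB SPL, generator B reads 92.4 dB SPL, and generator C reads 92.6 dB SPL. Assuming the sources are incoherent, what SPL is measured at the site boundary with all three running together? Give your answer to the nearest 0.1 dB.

Uncorrelated sources add in intensity (power), not in dB.
L_total = 10·log₁₀(10^(87.0/10) + 10^(92.4/10) + 10^(92.6/10)) = 10·log₁₀(4059000000) = 96.1 dB SPL.

96.1 dB SPL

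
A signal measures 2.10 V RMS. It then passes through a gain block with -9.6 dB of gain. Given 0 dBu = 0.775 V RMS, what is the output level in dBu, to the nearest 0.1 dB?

-0.9 dBu

Input level: 20·log₁₀(2.10/0.775) = 8.66 dBu.
Output: 8.66 − 9.6 = -0.9 dBu.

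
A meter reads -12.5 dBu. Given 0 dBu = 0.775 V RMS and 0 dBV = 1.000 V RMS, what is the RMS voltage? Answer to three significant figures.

0.184 V

V = 0.775 V × 10^(-12.5/20).
= 0.775 × 0.2371 = 0.184 V.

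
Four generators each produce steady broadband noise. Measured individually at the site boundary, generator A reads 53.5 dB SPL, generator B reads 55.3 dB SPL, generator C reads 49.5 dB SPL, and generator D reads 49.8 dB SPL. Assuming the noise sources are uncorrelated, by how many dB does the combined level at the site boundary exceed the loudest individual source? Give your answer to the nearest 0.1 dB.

3.4 dB

Incoherent sources sum as intensities:
L_total = 10·log₁₀(10^(53.5/10) + 10^(55.3/10) + 10^(49.5/10) + 10^(49.8/10)) = 58.74 dB SPL.
Excess over the loudest (55.3 dB): 58.74 − 55.3 = 3.4 dB.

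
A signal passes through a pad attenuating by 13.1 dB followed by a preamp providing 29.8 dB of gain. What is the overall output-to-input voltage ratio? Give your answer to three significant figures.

6.84

Net gain = (−13.1) + 29.8 = 16.7 dB.
Voltage ratio = 10^(16.7/20) = 6.84.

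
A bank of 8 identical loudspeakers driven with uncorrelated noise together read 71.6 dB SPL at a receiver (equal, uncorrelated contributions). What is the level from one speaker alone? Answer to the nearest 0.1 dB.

8 equal incoherent sources add 10·log₁₀(8) = 9.03 dB over one source.
L_one = 71.6 − 9.03 = 62.6 dB SPL.

62.6 dB SPL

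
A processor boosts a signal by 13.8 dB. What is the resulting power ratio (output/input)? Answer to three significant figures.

24.0

Power ratio = 10^(dB/10).
10^(13.8/10) = 10^(1.380) = 24.0.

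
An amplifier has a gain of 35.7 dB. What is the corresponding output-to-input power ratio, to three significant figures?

Power ratio = 10^(dB/10).
10^(35.7/10) = 10^(3.570) = 3720.

3720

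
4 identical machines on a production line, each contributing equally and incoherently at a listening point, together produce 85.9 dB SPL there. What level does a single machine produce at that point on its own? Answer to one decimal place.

4 equal incoherent sources add 10·log₁₀(4) = 6.02 dB over one source.
L_one = 85.9 − 6.02 = 79.9 dB SPL.

79.9 dB SPL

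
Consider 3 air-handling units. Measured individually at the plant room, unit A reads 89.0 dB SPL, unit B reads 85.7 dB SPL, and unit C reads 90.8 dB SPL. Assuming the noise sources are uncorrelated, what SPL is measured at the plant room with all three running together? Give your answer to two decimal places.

Add the sources as powers (linear), then convert back to dB:
L_total = 10·log₁₀(10^(89.0/10) + 10^(85.7/10) + 10^(90.8/10)) = 10·log₁₀(2368000000) = 93.74 dB SPL.

93.74 dB SPL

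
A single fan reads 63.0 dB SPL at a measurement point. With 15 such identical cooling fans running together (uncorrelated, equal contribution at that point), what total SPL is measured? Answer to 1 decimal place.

15 equal incoherent sources raise the level by 10·log₁₀(15) = 11.76 dB.
L_total = 63.0 + 11.76 = 74.8 dB SPL.

74.8 dB SPL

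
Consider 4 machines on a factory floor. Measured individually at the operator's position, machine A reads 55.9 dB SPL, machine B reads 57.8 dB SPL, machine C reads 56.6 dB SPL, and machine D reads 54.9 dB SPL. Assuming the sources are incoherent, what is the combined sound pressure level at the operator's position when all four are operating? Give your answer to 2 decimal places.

62.45 dB SPL

Incoherent sources sum as intensities:
L_total = 10·log₁₀(10^(55.9/10) + 10^(57.8/10) + 10^(56.6/10) + 10^(54.9/10)) = 10·log₁₀(1758000) = 62.45 dB SPL.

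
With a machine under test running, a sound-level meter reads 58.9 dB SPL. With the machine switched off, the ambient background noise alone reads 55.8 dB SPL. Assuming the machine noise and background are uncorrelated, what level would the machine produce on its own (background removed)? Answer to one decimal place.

56.0 dB SPL

Subtract intensities: L_src = 10·log₁₀(10^(L_total/10) − 10^(L_bg/10)).
L_src = 10·log₁₀(10^(58.9/10) − 10^(55.8/10)) = 10·log₁₀(396100) = 56.0 dB SPL.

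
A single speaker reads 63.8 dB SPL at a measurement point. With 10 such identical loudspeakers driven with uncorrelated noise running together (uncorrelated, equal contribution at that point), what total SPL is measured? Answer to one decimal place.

73.8 dB SPL

10 equal incoherent sources raise the level by 10·log₁₀(10) = 10.00 dB.
L_total = 63.8 + 10.00 = 73.8 dB SPL.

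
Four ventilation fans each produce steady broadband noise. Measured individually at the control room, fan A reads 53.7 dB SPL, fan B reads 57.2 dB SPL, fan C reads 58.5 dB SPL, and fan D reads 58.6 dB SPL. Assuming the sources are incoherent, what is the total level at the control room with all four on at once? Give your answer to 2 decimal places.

63.41 dB SPL

Uncorrelated sources add in intensity (power), not in dB.
L_total = 10·log₁₀(10^(53.7/10) + 10^(57.2/10) + 10^(58.5/10) + 10^(58.6/10)) = 10·log₁₀(2192000) = 63.41 dB SPL.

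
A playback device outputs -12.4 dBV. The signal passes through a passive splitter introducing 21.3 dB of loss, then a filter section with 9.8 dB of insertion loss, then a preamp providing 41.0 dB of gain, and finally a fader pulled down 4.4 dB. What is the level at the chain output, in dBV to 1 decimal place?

-6.9 dBV

In dB, series stages simply add:
-12.4 − 21.3 − 9.8 + 41.0 − 4.4 = -6.9 dBV.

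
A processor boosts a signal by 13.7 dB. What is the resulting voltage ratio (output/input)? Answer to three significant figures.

4.84

Voltage ratio = 10^(dB/20).
10^(13.7/20) = 10^(0.6850) = 4.84.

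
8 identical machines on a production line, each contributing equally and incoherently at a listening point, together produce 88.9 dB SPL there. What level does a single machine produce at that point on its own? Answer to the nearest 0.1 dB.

79.9 dB SPL

8 equal incoherent sources add 10·log₁₀(8) = 9.03 dB over one source.
L_one = 88.9 − 9.03 = 79.9 dB SPL.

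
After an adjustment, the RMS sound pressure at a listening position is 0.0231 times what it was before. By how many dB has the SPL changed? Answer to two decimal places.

SPL change from a pressure ratio uses the 20·log₁₀ form:
20·log₁₀(0.0231) = -32.73 dB.

-32.73 dB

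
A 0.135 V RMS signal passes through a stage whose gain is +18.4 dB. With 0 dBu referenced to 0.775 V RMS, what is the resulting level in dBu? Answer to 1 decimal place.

+3.2 dBu

Input level: 20·log₁₀(0.135/0.775) = -15.18 dBu.
Output: -15.18 + 18.4 = +3.2 dBu.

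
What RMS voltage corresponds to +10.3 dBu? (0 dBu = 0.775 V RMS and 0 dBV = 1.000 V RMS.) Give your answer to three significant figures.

2.54 V

V = 0.775 V × 10^(+10.3/20).
= 0.775 × 3.273 = 2.54 V.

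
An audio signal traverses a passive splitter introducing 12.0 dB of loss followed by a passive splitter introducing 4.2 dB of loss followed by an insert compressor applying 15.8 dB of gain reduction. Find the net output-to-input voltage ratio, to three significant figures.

Net gain = (−12.0) + (−4.2) + (−15.8) = -32.0 dB.
Voltage ratio = 10^(-32.0/20) = 0.0251.

0.0251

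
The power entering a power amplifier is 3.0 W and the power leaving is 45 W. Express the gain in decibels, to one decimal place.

11.8 dB

Power ratio → dB uses the 10·log₁₀ form:
10·log₁₀(45/3.0) = 10·log₁₀(15.00) = 11.8 dB.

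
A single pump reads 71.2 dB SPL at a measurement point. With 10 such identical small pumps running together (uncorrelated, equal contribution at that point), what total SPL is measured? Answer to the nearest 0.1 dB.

10 equal incoherent sources raise the level by 10·log₁₀(10) = 10.00 dB.
L_total = 71.2 + 10.00 = 81.2 dB SPL.

81.2 dB SPL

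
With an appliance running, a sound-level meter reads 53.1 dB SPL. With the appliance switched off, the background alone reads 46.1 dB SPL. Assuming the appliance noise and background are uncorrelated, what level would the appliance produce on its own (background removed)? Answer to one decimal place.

52.1 dB SPL

Subtract intensities: L_src = 10·log₁₀(10^(L_total/10) − 10^(L_bg/10)).
L_src = 10·log₁₀(10^(53.1/10) − 10^(46.1/10)) = 10·log₁₀(163400) = 52.1 dB SPL.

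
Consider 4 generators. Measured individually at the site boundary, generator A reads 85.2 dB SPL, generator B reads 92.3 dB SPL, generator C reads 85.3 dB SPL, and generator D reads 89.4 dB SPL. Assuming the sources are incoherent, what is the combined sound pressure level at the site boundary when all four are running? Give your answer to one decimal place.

95.1 dB SPL

Add the sources as powers (linear), then convert back to dB:
L_total = 10·log₁₀(10^(85.2/10) + 10^(92.3/10) + 10^(85.3/10) + 10^(89.4/10)) = 10·log₁₀(3239000000) = 95.1 dB SPL.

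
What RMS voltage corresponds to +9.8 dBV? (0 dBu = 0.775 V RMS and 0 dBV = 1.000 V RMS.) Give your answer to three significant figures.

3.09 V

V = 1.000 V × 10^(+9.8/20).
= 1.000 × 3.090 = 3.09 V.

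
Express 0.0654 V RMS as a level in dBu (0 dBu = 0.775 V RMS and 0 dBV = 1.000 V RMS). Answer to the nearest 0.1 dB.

-21.5 dBu

dBu = 20·log₁₀(V / 0.775 V).
20·log₁₀(0.0654/0.775) = -21.5 dBu.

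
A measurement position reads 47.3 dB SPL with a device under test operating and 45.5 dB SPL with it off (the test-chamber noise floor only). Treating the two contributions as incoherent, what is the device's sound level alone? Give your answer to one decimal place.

42.6 dB SPL

Background correction is a power subtraction:
L_src = 10·log₁₀(10^(47.3/10) − 10^(45.5/10)) = 10·log₁₀(18220) = 42.6 dB SPL.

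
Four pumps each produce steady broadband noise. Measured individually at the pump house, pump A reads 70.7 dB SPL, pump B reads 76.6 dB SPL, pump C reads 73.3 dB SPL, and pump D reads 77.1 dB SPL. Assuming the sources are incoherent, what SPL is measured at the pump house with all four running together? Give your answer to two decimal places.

Incoherent sources sum as intensities:
L_total = 10·log₁₀(10^(70.7/10) + 10^(76.6/10) + 10^(73.3/10) + 10^(77.1/10)) = 10·log₁₀(130100000) = 81.14 dB SPL.

81.14 dB SPL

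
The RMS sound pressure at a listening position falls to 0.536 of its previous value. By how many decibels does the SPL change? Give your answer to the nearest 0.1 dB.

SPL change from a pressure ratio uses the 20·log₁₀ form:
20·log₁₀(0.536) = -5.4 dB.

-5.4 dB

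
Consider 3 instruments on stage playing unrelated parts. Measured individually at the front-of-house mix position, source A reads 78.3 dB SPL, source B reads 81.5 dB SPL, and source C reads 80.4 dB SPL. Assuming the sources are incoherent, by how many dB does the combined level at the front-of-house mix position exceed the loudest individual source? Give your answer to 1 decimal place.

3.5 dB

Incoherent sources sum as intensities:
L_total = 10·log₁₀(10^(78.3/10) + 10^(81.5/10) + 10^(80.4/10)) = 85.03 dB SPL.
Excess over the loudest (81.5 dB): 85.03 − 81.5 = 3.5 dB.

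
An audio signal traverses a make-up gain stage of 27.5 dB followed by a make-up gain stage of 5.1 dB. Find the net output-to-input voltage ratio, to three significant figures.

42.7

Net gain = 27.5 + 5.1 = 32.6 dB.
Voltage ratio = 10^(32.6/20) = 42.7.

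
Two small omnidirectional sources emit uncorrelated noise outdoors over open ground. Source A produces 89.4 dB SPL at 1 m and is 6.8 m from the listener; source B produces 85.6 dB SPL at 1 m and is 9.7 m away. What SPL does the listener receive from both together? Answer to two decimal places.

At the listener: L_A = 89.4 − 20·log₁₀(6.8) = 72.750 dB; L_B = 85.6 − 20·log₁₀(9.7) = 65.865 dB.
Combined: 10·log₁₀(10^(72.750/10)+10^(65.865/10)) = 73.56 dB SPL.

73.56 dB SPL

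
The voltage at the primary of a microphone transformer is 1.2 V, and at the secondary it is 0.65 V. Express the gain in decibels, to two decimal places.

-5.33 dB

Voltage is an amplitude quantity, so gain = 20·log₁₀(V_out/V_in).
20·log₁₀(0.65/1.2) = 20·log₁₀(0.5417) = -5.33 dB.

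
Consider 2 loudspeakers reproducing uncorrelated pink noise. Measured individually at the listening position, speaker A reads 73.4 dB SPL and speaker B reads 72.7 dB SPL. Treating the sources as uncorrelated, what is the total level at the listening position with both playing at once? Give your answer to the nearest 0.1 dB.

Add the sources as powers (linear), then convert back to dB:
L_total = 10·log₁₀(10^(73.4/10) + 10^(72.7/10)) = 10·log₁₀(40500000) = 76.1 dB SPL.

76.1 dB SPL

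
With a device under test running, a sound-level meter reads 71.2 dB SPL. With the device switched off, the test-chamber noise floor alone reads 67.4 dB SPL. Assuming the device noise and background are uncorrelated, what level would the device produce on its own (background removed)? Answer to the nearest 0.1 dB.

68.9 dB SPL

Remove the background by subtracting linear intensities:
L_src = 10·log₁₀(10^(71.2/10) − 10^(67.4/10)) = 10·log₁₀(7687000) = 68.9 dB SPL.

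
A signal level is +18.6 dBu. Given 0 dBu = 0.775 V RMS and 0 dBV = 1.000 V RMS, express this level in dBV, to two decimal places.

The offset between the scales is 20·log₁₀(0.775/1.000) = −2.214 dB.
So dBV = +18.6 − 2.214 = +16.39 dBV.

+16.39 dBV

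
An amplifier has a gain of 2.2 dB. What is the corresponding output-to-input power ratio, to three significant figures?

1.66

Power ratio = 10^(dB/10).
10^(2.2/10) = 10^(0.2200) = 1.66.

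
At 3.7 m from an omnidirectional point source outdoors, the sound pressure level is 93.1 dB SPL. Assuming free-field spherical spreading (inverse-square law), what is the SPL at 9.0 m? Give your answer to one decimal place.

85.4 dB SPL

For a point source in a free field, ΔL = −20·log₁₀(d₂/d₁).
ΔL = −20·log₁₀(9.0/3.7) = -7.72 dB, so L₂ = 93.1 + (-7.72) = 85.4 dB SPL.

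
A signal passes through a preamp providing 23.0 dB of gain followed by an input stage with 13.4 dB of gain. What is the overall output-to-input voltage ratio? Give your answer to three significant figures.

Net gain = 23.0 + 13.4 = 36.4 dB.
Voltage ratio = 10^(36.4/20) = 66.1.

66.1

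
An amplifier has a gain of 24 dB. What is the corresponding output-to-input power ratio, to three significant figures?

Power ratio = 10^(dB/10).
10^(24/10) = 10^(2.400) = 251.

251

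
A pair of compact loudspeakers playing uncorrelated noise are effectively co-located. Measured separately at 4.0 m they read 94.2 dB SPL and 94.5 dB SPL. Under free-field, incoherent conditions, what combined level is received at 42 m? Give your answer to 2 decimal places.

76.94 dB SPL

Combined at 4.0 m: 10·log₁₀(10^(94.2/10)+10^(94.5/10)) = 97.363 dB SPL.
Then apply −20·log₁₀(42/4.0) = -20.424 dB → 76.94 dB SPL.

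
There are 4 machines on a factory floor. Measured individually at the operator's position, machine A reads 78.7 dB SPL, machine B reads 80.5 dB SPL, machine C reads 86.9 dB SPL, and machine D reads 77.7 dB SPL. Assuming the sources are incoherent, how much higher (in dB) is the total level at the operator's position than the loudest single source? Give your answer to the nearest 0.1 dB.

Uncorrelated sources add in intensity (power), not in dB.
L_total = 10·log₁₀(10^(78.7/10) + 10^(80.5/10) + 10^(86.9/10) + 10^(77.7/10)) = 88.66 dB SPL.
Excess over the loudest (86.9 dB): 88.66 − 86.9 = 1.8 dB.

1.8 dB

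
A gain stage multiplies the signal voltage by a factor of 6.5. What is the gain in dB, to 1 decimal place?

Voltage is an amplitude quantity, so gain = 20·log₁₀(V_out/V_in).
20·log₁₀(6.5) = 16.3 dB.

16.3 dB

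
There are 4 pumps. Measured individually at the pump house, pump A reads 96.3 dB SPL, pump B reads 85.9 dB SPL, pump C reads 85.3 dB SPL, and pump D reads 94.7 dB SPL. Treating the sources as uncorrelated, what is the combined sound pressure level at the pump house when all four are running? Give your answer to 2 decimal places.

Uncorrelated sources add in intensity (power), not in dB.
L_total = 10·log₁₀(10^(96.3/10) + 10^(85.9/10) + 10^(85.3/10) + 10^(94.7/10)) = 10·log₁₀(7945000000) = 99.00 dB SPL.

99.00 dB SPL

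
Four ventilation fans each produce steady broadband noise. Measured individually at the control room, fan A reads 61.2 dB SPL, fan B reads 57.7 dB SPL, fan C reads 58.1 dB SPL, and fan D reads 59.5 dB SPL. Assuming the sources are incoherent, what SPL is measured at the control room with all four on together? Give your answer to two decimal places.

65.37 dB SPL

Add the sources as powers (linear), then convert back to dB:
L_total = 10·log₁₀(10^(61.2/10) + 10^(57.7/10) + 10^(58.1/10) + 10^(59.5/10)) = 10·log₁₀(3444000) = 65.37 dB SPL.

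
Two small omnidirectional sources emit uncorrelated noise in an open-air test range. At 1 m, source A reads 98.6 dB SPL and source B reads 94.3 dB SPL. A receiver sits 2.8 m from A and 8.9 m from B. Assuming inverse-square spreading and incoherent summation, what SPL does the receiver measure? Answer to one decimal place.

89.8 dB SPL

At the listener: L_A = 98.6 − 20·log₁₀(2.8) = 89.66 dB; L_B = 94.3 − 20·log₁₀(8.9) = 75.31 dB.
Combined: 10·log₁₀(10^(89.66/10)+10^(75.31/10)) = 89.8 dB SPL.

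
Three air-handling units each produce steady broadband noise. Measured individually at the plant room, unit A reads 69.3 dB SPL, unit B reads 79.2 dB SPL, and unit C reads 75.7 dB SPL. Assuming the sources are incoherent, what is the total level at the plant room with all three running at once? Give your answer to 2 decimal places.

Uncorrelated sources add in intensity (power), not in dB.
L_total = 10·log₁₀(10^(69.3/10) + 10^(79.2/10) + 10^(75.7/10)) = 10·log₁₀(128800000) = 81.10 dB SPL.

81.10 dB SPL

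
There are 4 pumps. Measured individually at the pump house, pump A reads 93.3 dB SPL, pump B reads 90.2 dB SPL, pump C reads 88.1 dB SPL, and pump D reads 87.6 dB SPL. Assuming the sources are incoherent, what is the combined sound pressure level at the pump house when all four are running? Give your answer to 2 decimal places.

Uncorrelated sources add in intensity (power), not in dB.
L_total = 10·log₁₀(10^(93.3/10) + 10^(90.2/10) + 10^(88.1/10) + 10^(87.6/10)) = 10·log₁₀(4406000000) = 96.44 dB SPL.

96.44 dB SPL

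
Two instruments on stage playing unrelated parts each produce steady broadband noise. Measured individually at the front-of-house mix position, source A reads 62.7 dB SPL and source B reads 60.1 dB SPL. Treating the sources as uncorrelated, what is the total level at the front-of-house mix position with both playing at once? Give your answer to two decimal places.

64.60 dB SPL

Add the sources as powers (linear), then convert back to dB:
L_total = 10·log₁₀(10^(62.7/10) + 10^(60.1/10)) = 10·log₁₀(2885000) = 64.60 dB SPL.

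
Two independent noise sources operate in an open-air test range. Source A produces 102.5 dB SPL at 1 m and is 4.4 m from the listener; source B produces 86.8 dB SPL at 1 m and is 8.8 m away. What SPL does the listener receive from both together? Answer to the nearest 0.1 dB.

At the listener: L_A = 102.5 − 20·log₁₀(4.4) = 89.63 dB; L_B = 86.8 − 20·log₁₀(8.8) = 67.91 dB.
Combined: 10·log₁₀(10^(89.63/10)+10^(67.91/10)) = 89.7 dB SPL.

89.7 dB SPL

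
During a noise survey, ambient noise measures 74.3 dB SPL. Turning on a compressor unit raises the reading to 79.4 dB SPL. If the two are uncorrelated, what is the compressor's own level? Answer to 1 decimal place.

77.8 dB SPL

Background correction is a power subtraction:
L_src = 10·log₁₀(10^(79.4/10) − 10^(74.3/10)) = 10·log₁₀(60180000) = 77.8 dB SPL.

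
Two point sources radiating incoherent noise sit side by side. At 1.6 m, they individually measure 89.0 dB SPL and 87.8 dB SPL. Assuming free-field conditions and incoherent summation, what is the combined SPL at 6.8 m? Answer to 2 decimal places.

Combined at 1.6 m: 10·log₁₀(10^(89.0/10)+10^(87.8/10)) = 91.452 dB SPL.
Then apply −20·log₁₀(6.8/1.6) = -12.568 dB → 78.88 dB SPL.

78.88 dB SPL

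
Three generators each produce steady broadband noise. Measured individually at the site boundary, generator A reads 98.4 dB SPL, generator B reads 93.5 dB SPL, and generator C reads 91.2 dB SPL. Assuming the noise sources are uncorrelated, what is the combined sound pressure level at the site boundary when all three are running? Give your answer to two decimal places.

Uncorrelated sources add in intensity (power), not in dB.
L_total = 10·log₁₀(10^(98.4/10) + 10^(93.5/10) + 10^(91.2/10)) = 10·log₁₀(10475000000) = 100.20 dB SPL.

100.20 dB SPL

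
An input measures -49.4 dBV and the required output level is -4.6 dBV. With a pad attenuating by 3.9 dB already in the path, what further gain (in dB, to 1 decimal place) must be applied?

The required make-up gain is the shortfall in the dB sum.
G = -4.6 − (-49.4) + 3.9 = 48.7 dB.

48.7 dB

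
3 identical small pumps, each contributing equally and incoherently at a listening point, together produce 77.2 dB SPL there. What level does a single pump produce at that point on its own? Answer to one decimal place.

72.4 dB SPL

3 equal incoherent sources add 10·log₁₀(3) = 4.77 dB over one source.
L_one = 77.2 − 4.77 = 72.4 dB SPL.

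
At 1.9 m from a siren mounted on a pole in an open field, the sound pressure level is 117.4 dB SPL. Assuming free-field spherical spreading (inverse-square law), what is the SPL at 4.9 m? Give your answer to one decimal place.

109.2 dB SPL

For a point source in a free field, ΔL = −20·log₁₀(d₂/d₁).
ΔL = −20·log₁₀(4.9/1.9) = -8.23 dB, so L₂ = 117.4 + (-8.23) = 109.2 dB SPL.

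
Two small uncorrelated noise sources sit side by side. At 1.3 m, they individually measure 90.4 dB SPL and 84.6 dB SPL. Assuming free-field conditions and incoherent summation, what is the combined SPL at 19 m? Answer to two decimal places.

Combined at 1.3 m: 10·log₁₀(10^(90.4/10)+10^(84.6/10)) = 91.414 dB SPL.
Then apply −20·log₁₀(19/1.3) = -23.296 dB → 68.12 dB SPL.

68.12 dB SPL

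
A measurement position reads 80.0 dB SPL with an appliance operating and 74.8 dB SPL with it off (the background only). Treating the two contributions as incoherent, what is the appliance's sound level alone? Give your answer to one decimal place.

78.4 dB SPL

Remove the background by subtracting linear intensities:
L_src = 10·log₁₀(10^(80.0/10) − 10^(74.8/10)) = 10·log₁₀(69800000) = 78.4 dB SPL.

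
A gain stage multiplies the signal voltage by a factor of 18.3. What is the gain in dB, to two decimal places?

25.25 dB

Voltage ratio → dB uses the 20·log₁₀ form:
20·log₁₀(18.3) = 25.25 dB.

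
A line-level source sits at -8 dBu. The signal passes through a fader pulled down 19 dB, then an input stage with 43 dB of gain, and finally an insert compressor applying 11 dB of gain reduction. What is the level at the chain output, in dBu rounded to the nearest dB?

In dB, series stages simply add:
-8 − 19 + 43 − 11 = +5 dBu.

+5 dBu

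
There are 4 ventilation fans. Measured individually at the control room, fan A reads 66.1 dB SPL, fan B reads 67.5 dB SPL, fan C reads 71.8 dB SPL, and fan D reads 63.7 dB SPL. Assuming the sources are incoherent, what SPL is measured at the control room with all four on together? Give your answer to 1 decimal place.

Add the sources as powers (linear), then convert back to dB:
L_total = 10·log₁₀(10^(66.1/10) + 10^(67.5/10) + 10^(71.8/10) + 10^(63.7/10)) = 10·log₁₀(27180000) = 74.3 dB SPL.

74.3 dB SPL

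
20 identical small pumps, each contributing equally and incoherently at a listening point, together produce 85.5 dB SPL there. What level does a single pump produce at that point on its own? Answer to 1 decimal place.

20 equal incoherent sources add 10·log₁₀(20) = 13.01 dB over one source.
L_one = 85.5 − 13.01 = 72.5 dB SPL.

72.5 dB SPL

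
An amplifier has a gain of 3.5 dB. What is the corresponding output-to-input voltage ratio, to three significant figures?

Voltage ratio = 10^(dB/20).
10^(3.5/20) = 10^(0.1750) = 1.50.

1.50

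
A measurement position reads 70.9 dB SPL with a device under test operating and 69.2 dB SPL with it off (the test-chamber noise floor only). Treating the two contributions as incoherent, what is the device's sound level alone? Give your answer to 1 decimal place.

Subtract intensities: L_src = 10·log₁₀(10^(L_total/10) − 10^(L_bg/10)).
L_src = 10·log₁₀(10^(70.9/10) − 10^(69.2/10)) = 10·log₁₀(3985000) = 66.0 dB SPL.

66.0 dB SPL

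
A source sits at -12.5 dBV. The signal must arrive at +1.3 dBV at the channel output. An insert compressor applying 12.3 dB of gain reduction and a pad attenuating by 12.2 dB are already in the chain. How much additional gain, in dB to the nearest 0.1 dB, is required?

The required make-up gain is the shortfall in the dB sum.
G = +1.3 − (-12.5) + 12.3 + 12.2 = 38.3 dB.

38.3 dB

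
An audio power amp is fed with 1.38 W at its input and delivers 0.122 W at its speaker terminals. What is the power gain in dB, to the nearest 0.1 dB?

Power ratio → dB uses the 10·log₁₀ form:
10·log₁₀(0.122/1.38) = 10·log₁₀(0.08841) = -10.5 dB.

-10.5 dB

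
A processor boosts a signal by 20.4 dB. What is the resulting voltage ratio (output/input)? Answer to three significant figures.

10.5

Voltage ratio = 10^(dB/20).
10^(20.4/20) = 10^(1.020) = 10.5.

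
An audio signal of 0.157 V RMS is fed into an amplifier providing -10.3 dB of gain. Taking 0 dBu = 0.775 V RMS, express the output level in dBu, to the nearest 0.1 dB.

-24.2 dBu

Input level: 20·log₁₀(0.157/0.775) = -13.87 dBu.
Output: -13.87 − 10.3 = -24.2 dBu.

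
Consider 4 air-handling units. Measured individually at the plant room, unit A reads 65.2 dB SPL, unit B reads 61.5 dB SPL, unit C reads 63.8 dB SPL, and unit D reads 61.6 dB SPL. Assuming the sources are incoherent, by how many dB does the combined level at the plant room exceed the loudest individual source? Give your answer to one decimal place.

Uncorrelated sources add in intensity (power), not in dB.
L_total = 10·log₁₀(10^(65.2/10) + 10^(61.5/10) + 10^(63.8/10) + 10^(61.6/10)) = 69.33 dB SPL.
Excess over the loudest (65.2 dB): 69.33 − 65.2 = 4.1 dB.

4.1 dB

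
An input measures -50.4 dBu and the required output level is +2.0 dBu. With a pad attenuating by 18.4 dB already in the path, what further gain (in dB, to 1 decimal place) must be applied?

The required make-up gain is the shortfall in the dB sum.
G = +2.0 − (-50.4) + 18.4 = 70.8 dB.

70.8 dB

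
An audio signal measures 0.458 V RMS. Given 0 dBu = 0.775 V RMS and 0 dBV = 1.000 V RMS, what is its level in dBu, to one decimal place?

-4.6 dBu

dBu = 20·log₁₀(V / 0.775 V).
20·log₁₀(0.458/0.775) = -4.6 dBu.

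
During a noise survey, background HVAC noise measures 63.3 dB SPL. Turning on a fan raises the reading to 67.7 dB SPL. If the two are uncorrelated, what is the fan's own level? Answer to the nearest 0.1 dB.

Remove the background by subtracting linear intensities:
L_src = 10·log₁₀(10^(67.7/10) − 10^(63.3/10)) = 10·log₁₀(3750000) = 65.7 dB SPL.

65.7 dB SPL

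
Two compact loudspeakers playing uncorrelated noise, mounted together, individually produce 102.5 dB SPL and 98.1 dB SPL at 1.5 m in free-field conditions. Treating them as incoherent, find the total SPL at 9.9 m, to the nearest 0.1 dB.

Combined at 1.5 m: 10·log₁₀(10^(102.5/10)+10^(98.1/10)) = 103.85 dB SPL.
Then apply −20·log₁₀(9.9/1.5) = -16.39 dB → 87.5 dB SPL.

87.5 dB SPL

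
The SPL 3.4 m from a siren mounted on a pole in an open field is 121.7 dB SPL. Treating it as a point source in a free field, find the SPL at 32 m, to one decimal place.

102.2 dB SPL

Inverse-square spreading gives ΔL = −20·log₁₀(d₂/d₁).
ΔL = −20·log₁₀(32/3.4) = -19.47 dB, so L₂ = 121.7 + (-19.47) = 102.2 dB SPL.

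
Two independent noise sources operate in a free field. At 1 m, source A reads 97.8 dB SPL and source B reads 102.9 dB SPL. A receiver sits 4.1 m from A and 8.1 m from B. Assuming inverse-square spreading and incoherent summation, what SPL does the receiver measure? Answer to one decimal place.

At the listener: L_A = 97.8 − 20·log₁₀(4.1) = 85.54 dB; L_B = 102.9 − 20·log₁₀(8.1) = 84.73 dB.
Combined: 10·log₁₀(10^(85.54/10)+10^(84.73/10)) = 88.2 dB SPL.

88.2 dB SPL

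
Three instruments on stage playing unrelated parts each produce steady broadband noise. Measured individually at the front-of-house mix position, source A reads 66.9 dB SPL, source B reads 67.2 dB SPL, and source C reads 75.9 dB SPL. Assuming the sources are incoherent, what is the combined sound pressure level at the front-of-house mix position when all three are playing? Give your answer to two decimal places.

Incoherent sources sum as intensities:
L_total = 10·log₁₀(10^(66.9/10) + 10^(67.2/10) + 10^(75.9/10)) = 10·log₁₀(49050000) = 76.91 dB SPL.

76.91 dB SPL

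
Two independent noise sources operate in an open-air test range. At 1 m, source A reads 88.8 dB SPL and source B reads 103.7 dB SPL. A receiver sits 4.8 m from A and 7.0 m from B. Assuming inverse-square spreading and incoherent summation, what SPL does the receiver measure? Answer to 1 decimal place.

At the listener: L_A = 88.8 − 20·log₁₀(4.8) = 75.18 dB; L_B = 103.7 − 20·log₁₀(7.0) = 86.80 dB.
Combined: 10·log₁₀(10^(75.18/10)+10^(86.80/10)) = 87.1 dB SPL.

87.1 dB SPL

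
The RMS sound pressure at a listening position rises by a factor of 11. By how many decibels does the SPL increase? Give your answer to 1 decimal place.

SPL change from a pressure ratio uses the 20·log₁₀ form:
20·log₁₀(11) = 20.8 dB.

20.8 dB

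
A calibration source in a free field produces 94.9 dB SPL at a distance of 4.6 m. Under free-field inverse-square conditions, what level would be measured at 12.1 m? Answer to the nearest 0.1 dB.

86.5 dB SPL

Inverse-square spreading gives ΔL = −20·log₁₀(d₂/d₁).
ΔL = −20·log₁₀(12.1/4.6) = -8.40 dB, so L₂ = 94.9 + (-8.40) = 86.5 dB SPL.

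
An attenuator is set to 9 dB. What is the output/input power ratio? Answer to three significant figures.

Power ratio = 10^(dB/10).
10^(-9/10) = 10^(-0.9000) = 0.126.

0.126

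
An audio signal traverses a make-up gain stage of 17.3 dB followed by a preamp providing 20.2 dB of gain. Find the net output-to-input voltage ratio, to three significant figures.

75.0

Net gain = 17.3 + 20.2 = 37.5 dB.
Voltage ratio = 10^(37.5/20) = 75.0.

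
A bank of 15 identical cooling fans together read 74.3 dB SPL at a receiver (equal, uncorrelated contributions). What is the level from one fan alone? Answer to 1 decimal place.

62.5 dB SPL

15 equal incoherent sources add 10·log₁₀(15) = 11.76 dB over one source.
L_one = 74.3 − 11.76 = 62.5 dB SPL.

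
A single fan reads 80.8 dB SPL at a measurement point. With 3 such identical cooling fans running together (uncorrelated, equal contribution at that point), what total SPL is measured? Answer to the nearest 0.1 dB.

85.6 dB SPL

3 equal incoherent sources raise the level by 10·log₁₀(3) = 4.77 dB.
L_total = 80.8 + 4.77 = 85.6 dB SPL.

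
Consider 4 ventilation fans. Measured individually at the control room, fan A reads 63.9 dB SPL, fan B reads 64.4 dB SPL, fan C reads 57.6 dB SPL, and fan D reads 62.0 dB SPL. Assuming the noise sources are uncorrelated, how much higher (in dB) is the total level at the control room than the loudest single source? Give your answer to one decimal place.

Uncorrelated sources add in intensity (power), not in dB.
L_total = 10·log₁₀(10^(63.9/10) + 10^(64.4/10) + 10^(57.6/10) + 10^(62.0/10)) = 68.67 dB SPL.
Excess over the loudest (64.4 dB): 68.67 − 64.4 = 4.3 dB.

4.3 dB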